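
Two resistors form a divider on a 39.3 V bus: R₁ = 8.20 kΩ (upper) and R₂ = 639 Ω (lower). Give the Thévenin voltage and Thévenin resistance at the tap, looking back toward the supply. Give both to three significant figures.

V_th is the open-circuit tap voltage: 39.3 × 639/(8200 + 639) = 2.84 V.
With the supply zeroed, R₁ and R₂ appear in parallel from the tap: R_th = R₁‖R₂ = (8200 × 639)/8839 = 593 Ω.

V_th = 2.84 V, R_th = 593 Ω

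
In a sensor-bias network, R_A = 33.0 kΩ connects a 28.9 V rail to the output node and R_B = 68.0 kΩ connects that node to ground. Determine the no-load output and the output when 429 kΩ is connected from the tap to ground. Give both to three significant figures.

Open-circuit: V = 28.9 × 68.0/(33.0 + 68.0) = 19.5 V.
With the load, R_B becomes R_B‖R_L = 58.70 kΩ, so V = 28.9 × 58.70/91.70 = 18.5 V.

Unloaded: 19.5 V; loaded: 18.5 V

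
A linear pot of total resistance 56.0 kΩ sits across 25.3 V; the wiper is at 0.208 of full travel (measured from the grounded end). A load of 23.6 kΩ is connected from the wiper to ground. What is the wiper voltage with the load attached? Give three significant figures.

V ≈ 3.78 V

The wiper splits the pot into (1−α)R = 44.35 kΩ above and αR = 11.65 kΩ below.
Lower section ‖ load = 7.799 kΩ.
V_wiper = 25.3 × 7.799/(44.35 + 7.799) = 3.78 V.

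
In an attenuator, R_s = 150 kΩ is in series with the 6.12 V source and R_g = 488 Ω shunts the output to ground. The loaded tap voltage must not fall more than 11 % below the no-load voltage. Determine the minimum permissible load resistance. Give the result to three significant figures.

Output resistance R_th = R_s‖R_g = (150000 × 488)/150500 = 486.4 Ω.
The fractional drop is R_th/(R_th + R_L); requiring this ≤ 0.110 gives R_L ≥ R_th(1/0.110 − 1) = 486.4 × 8.091 = 3.94 kΩ.

R_L(min) ≈ 3.94 kΩ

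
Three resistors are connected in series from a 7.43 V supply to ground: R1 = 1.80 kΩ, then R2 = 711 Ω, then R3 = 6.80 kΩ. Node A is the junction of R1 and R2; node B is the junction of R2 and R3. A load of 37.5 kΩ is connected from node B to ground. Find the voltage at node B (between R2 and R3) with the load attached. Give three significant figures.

At node B, R3 is in parallel with the load: R3‖R_L = 5756 Ω.
Below node A the resistance is R2 + (R3‖R_L) = 6467 Ω, so V_A = 7.43 × 6467/8267 = 5.812 V.
Then V_B = V_A × (R3‖R_L)/(R2 + R3‖R_L) = 5.812 × 5756/6467 = 5.17 V.

V ≈ 5.17 V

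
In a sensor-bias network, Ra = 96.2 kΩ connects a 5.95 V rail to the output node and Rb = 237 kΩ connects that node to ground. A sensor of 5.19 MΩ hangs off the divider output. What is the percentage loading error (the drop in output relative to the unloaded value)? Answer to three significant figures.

1.30 %

The divider's output (Thévenin) resistance is Ra‖Rb = 68.43 kΩ.
Fractional drop under load = R_th/(R_th + R_L) = 68.43 / (68.43 + 5190) = 0.01301.
So the output falls by 1.30 %.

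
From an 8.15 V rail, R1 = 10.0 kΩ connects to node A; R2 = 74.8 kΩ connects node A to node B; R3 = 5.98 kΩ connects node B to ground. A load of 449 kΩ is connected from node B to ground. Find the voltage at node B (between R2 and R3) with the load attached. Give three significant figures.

At node B, R3 is in parallel with the load: R3‖R_L = 5.901 kΩ.
Below node A the resistance is R2 + (R3‖R_L) = 80.70 kΩ, so V_A = 8.15 × 80.70/90.70 = 7.251 V.
Then V_B = V_A × (R3‖R_L)/(R2 + R3‖R_L) = 7.251 × 5.901/80.70 = 0.530 V.

V ≈ 0.530 V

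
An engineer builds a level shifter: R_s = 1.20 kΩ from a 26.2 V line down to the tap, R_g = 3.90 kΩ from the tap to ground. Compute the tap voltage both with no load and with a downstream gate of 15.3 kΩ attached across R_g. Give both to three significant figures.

Unloaded: 20.0 V; loaded: 18.9 V

Open-circuit: V = 26.2 × 3.90/(1.20 + 3.90) = 20.0 V.
With the load, R_g becomes R_g‖R_L = 3.108 kΩ, so V = 26.2 × 3.108/4.308 = 18.9 V.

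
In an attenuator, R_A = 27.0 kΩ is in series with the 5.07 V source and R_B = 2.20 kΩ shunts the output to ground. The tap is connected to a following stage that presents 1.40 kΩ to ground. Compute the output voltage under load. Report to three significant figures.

The load sits in parallel with R_B: R_B‖R_L = (2.20 × 1.40) / (2.20 + 1.40) = 0.8556 kΩ.
V_out = 5.07 × 0.8556 / (27.0 + 0.8556) = 5.07 × 0.8556/27.86 = 0.156 V.

V_out ≈ 0.156 V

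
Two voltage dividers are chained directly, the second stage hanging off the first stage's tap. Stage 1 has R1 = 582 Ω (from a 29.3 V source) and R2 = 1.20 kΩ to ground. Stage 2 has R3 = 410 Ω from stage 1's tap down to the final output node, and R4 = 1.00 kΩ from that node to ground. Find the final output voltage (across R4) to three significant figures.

V_out ≈ 10.9 V

Stage 2 presents R3+R4 = 1410 Ω as a load on stage 1's tap.
Stage 1's lower leg becomes R2‖(R3+R4) = 648.3 Ω, so V_mid = 29.3 × 648.3/1230 = 15.44 V.
Stage 2 is itself unloaded: V_out = V_mid × R4/(R3+R4) = 15.44 × 1000/1410 = 10.9 V.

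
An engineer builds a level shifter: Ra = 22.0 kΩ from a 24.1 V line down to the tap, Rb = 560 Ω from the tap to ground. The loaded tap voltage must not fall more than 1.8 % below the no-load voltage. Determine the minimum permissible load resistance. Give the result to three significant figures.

Output resistance R_th = Ra‖Rb = (22000 × 560)/22560 = 546.1 Ω.
The fractional drop is R_th/(R_th + R_L); requiring this ≤ 0.0180 gives R_L ≥ R_th(1/0.0180 − 1) = 546.1 × 54.56 = 29.8 kΩ.

R_L(min) ≈ 29.8 kΩ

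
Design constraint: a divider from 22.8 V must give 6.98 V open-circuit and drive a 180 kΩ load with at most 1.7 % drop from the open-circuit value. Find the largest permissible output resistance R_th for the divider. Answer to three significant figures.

Loading drop = R_th/(R_th + R_L) ≤ 0.0170, so R_th ≤ R_L · ε/(1−ε) = 180 kΩ × 0.0170/0.9830 = 3.11 kΩ.

R_th ≤ 3.11 kΩ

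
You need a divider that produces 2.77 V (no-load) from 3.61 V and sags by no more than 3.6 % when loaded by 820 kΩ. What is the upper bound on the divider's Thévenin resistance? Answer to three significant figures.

R_th ≤ 30.6 kΩ

Loading drop = R_th/(R_th + R_L) ≤ 0.0360, so R_th ≤ R_L · ε/(1−ε) = 820 kΩ × 0.0360/0.9640 = 30.6 kΩ.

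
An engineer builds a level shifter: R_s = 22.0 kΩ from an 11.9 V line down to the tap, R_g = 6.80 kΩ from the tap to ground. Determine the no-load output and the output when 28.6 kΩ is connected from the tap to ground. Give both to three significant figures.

Open-circuit: V = 11.9 × 6.80/(22.0 + 6.80) = 2.81 V.
With the load, R_g becomes R_g‖R_L = 5.494 kΩ, so V = 11.9 × 5.494/27.49 = 2.38 V.

Unloaded: 2.81 V; loaded: 2.38 V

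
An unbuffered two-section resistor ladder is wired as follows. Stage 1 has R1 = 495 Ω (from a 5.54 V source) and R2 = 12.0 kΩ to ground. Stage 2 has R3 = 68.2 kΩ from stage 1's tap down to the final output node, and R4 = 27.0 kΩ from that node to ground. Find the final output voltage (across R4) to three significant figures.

V_out ≈ 1.50 V

Stage 2 presents R3+R4 = 95200 Ω as a load on stage 1's tap.
Stage 1's lower leg becomes R2‖(R3+R4) = 10660 Ω, so V_mid = 5.54 × 10660/11150 = 5.294 V.
Stage 2 is itself unloaded: V_out = V_mid × R4/(R3+R4) = 5.294 × 27000/95200 = 1.50 V.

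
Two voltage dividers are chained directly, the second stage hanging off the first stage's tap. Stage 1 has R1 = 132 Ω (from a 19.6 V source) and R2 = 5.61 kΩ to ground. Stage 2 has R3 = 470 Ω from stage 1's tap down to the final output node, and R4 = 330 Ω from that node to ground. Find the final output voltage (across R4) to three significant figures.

Stage 2 presents R3+R4 = 800.0 Ω as a load on stage 1's tap.
Stage 1's lower leg becomes R2‖(R3+R4) = 700.2 Ω, so V_mid = 19.6 × 700.2/832.2 = 16.49 V.
Stage 2 is itself unloaded: V_out = V_mid × R4/(R3+R4) = 16.49 × 330/800.0 = 6.80 V.

V_out ≈ 6.80 V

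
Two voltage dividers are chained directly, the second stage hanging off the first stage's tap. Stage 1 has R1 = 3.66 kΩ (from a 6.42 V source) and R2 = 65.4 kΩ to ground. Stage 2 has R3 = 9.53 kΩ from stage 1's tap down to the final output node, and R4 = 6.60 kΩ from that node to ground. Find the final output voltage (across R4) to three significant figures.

V_out ≈ 2.05 V

Stage 2 presents R3+R4 = 16.13 kΩ as a load on stage 1's tap.
Stage 1's lower leg becomes R2‖(R3+R4) = 12.94 kΩ, so V_mid = 6.42 × 12.94/16.60 = 5.004 V.
Stage 2 is itself unloaded: V_out = V_mid × R4/(R3+R4) = 5.004 × 6.60/16.13 = 2.05 V.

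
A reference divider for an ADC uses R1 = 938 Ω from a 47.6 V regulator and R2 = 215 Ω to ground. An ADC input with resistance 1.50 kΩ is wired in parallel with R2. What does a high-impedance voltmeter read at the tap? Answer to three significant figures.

V_out ≈ 7.95 V

The load sits in parallel with R2: R2‖R_L = (215 × 1500) / (215 + 1500) = 188.0 Ω.
V_out = 47.6 × 188.0 / (938 + 188.0) = 47.6 × 188.0/1126 = 7.95 V.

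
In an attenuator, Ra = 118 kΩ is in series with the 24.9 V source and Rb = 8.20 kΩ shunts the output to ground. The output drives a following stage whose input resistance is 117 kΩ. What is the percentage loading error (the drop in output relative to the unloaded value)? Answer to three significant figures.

The divider's output (Thévenin) resistance is Ra‖Rb = 7.667 kΩ.
Fractional drop under load = R_th/(R_th + R_L) = 7.667 / (7.667 + 117) = 0.06150.
So the output falls by 6.15 %.

6.15 %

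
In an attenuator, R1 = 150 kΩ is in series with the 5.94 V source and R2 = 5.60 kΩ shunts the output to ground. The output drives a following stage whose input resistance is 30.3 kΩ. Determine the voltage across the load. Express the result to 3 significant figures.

The load sits in parallel with R2: R2‖R_L = (5.60 × 30.3) / (5.60 + 30.3) = 4.726 kΩ.
V_out = 5.94 × 4.726 / (150 + 4.726) = 5.94 × 4.726/154.7 = 0.181 V.
(Unloaded it would have been 0.214 V.)

V_out ≈ 0.181 V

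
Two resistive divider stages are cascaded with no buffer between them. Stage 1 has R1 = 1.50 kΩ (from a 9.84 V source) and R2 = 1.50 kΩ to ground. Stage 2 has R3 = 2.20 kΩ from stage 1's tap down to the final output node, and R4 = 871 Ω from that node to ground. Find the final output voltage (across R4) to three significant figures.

Stage 2 presents R3+R4 = 3071 Ω as a load on stage 1's tap.
Stage 1's lower leg becomes R2‖(R3+R4) = 1008 Ω, so V_mid = 9.84 × 1008/2508 = 3.954 V.
Stage 2 is itself unloaded: V_out = V_mid × R4/(R3+R4) = 3.954 × 871/3071 = 1.12 V.

V_out ≈ 1.12 V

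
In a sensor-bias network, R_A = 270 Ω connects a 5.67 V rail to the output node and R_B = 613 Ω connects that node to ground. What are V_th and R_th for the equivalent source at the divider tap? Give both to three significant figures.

V_th is the open-circuit tap voltage: 5.67 × 613/(270 + 613) = 3.94 V.
With the supply zeroed, R_A and R_B appear in parallel from the tap: R_th = R_A‖R_B = (270 × 613)/883.0 = 187 Ω.

V_th = 3.94 V, R_th = 187 Ω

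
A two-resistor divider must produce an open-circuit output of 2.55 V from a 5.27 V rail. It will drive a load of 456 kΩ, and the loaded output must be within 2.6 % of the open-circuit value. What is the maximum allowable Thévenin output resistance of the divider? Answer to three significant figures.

R_th ≤ 12.2 kΩ

Loading drop = R_th/(R_th + R_L) ≤ 0.0260, so R_th ≤ R_L · ε/(1−ε) = 456 kΩ × 0.0260/0.9740 = 12.2 kΩ.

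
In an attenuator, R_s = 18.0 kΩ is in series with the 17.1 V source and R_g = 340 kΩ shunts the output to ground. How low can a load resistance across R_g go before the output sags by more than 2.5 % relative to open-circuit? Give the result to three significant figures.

Output resistance R_th = R_s‖R_g = (18.0 × 340)/358.0 = 17.09 kΩ.
The fractional drop is R_th/(R_th + R_L); requiring this ≤ 0.0250 gives R_L ≥ R_th(1/0.0250 − 1) = 17.09 × 39.00 = 667 kΩ.

R_L(min) ≈ 667 kΩ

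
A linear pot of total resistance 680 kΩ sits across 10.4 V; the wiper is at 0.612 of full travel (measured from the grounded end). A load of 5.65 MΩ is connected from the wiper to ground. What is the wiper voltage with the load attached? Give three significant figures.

The wiper splits the pot into (1−α)R = 263.8 kΩ above and αR = 416.2 kΩ below.
Lower section ‖ load = 387.6 kΩ.
V_wiper = 10.4 × 387.6/(263.8 + 387.6) = 6.19 V.

V ≈ 6.19 V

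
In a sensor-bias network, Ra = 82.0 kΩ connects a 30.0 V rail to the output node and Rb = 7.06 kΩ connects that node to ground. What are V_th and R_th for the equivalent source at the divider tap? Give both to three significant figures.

V_th is the open-circuit tap voltage: 30.0 × 7.06/(82.0 + 7.06) = 2.38 V.
With the supply zeroed, Ra and Rb appear in parallel from the tap: R_th = Ra‖Rb = (82.0 × 7.06)/89.06 = 6.50 kΩ.

V_th = 2.38 V, R_th = 6.50 kΩ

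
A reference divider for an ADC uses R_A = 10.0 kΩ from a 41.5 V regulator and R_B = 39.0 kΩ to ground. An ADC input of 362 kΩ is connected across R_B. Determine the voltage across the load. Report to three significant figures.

The load sits in parallel with R_B: R_B‖R_L = (39.0 × 362) / (39.0 + 362) = 35.21 kΩ.
V_out = 41.5 × 35.21 / (10.0 + 35.21) = 41.5 × 35.21/45.21 = 32.3 V.

V_out ≈ 32.3 V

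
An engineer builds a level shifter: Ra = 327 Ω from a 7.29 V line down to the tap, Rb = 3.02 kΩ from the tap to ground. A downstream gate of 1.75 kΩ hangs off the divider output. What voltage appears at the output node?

V_out ≈ 5.63 V

The load sits in parallel with Rb: Rb‖R_L = (3020 × 1750) / (3020 + 1750) = 1108 Ω.
V_out = 7.29 × 1108 / (327 + 1108) = 7.29 × 1108/1435 = 5.63 V.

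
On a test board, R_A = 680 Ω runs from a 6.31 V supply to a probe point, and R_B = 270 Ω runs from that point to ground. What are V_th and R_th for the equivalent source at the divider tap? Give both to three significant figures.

V_th = 1.79 V, R_th = 193 Ω

V_th is the open-circuit tap voltage: 6.31 × 270/(680 + 270) = 1.79 V.
With the supply zeroed, R_A and R_B appear in parallel from the tap: R_th = R_A‖R_B = (680 × 270)/950.0 = 193 Ω.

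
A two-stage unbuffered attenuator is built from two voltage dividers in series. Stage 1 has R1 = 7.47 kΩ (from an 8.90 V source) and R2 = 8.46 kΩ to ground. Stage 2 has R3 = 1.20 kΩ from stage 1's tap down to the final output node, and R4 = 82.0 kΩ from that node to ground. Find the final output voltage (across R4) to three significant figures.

Stage 2 presents R3+R4 = 83.20 kΩ as a load on stage 1's tap.
Stage 1's lower leg becomes R2‖(R3+R4) = 7.679 kΩ, so V_mid = 8.90 × 7.679/15.15 = 4.511 V.
Stage 2 is itself unloaded: V_out = V_mid × R4/(R3+R4) = 4.511 × 82.0/83.20 = 4.45 V.

V_out ≈ 4.45 V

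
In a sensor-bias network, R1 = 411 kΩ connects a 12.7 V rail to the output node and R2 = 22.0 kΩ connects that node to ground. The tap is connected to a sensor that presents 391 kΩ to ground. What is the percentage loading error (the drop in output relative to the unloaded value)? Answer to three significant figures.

5.07 %

The divider's output (Thévenin) resistance is R1‖R2 = 20.88 kΩ.
Fractional drop under load = R_th/(R_th + R_L) = 20.88 / (20.88 + 391) = 0.05070.
So the output falls by 5.07 %.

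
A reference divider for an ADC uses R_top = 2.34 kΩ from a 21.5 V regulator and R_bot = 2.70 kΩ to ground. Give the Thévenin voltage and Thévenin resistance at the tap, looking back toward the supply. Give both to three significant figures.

V_th is the open-circuit tap voltage: 21.5 × 2.70/(2.34 + 2.70) = 11.5 V.
With the supply zeroed, R_top and R_bot appear in parallel from the tap: R_th = R_top‖R_bot = (2.34 × 2.70)/5.040 = 1.25 kΩ.

V_th = 11.5 V, R_th = 1.25 kΩ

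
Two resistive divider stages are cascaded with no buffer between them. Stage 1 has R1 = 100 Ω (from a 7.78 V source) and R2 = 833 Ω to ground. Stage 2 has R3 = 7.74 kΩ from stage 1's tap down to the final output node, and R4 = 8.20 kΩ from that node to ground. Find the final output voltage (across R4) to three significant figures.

V_out ≈ 3.55 V

Stage 2 presents R3+R4 = 15940 Ω as a load on stage 1's tap.
Stage 1's lower leg becomes R2‖(R3+R4) = 791.6 Ω, so V_mid = 7.78 × 791.6/891.6 = 6.907 V.
Stage 2 is itself unloaded: V_out = V_mid × R4/(R3+R4) = 6.907 × 8200/15940 = 3.55 V.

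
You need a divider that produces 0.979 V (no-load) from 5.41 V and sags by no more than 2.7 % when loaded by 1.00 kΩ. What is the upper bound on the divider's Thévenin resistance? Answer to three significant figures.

R_th ≤ 27.7 Ω

Loading drop = R_th/(R_th + R_L) ≤ 0.0270, so R_th ≤ R_L · ε/(1−ε) = 1.00 kΩ × 0.0270/0.9730 = 27.7 Ω.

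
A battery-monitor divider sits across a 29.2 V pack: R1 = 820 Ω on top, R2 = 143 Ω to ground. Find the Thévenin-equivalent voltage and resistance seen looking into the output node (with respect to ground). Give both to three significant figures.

V_th = 4.34 V, R_th = 122 Ω

V_th is the open-circuit tap voltage: 29.2 × 143/(820 + 143) = 4.34 V.
With the supply zeroed, R1 and R2 appear in parallel from the tap: R_th = R1‖R2 = (820 × 143)/963.0 = 122 Ω.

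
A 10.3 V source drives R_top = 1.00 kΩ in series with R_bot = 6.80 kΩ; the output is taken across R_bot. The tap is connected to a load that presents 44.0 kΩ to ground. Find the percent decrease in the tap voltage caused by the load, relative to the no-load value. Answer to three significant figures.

1.94 %

The divider's output (Thévenin) resistance is R_top‖R_bot = 0.8718 kΩ.
Fractional drop under load = R_th/(R_th + R_L) = 0.8718 / (0.8718 + 44.0) = 0.01943.
So the output falls by 1.94 %.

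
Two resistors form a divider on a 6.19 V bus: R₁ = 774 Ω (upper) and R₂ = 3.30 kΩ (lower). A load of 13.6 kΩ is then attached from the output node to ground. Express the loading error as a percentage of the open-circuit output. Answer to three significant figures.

The divider's output (Thévenin) resistance is R₁‖R₂ = 627.0 Ω.
Fractional drop under load = R_th/(R_th + R_L) = 627.0 / (627.0 + 13600) = 0.04407.
So the output falls by 4.41 %.

4.41 %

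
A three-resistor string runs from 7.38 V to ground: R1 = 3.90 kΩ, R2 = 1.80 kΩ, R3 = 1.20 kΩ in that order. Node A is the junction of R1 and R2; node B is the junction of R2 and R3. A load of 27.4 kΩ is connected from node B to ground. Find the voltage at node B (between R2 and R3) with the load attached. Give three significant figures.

V ≈ 1.24 V

At node B, R3 is in parallel with the load: R3‖R_L = 1.150 kΩ.
Below node A the resistance is R2 + (R3‖R_L) = 2.950 kΩ, so V_A = 7.38 × 2.950/6.850 = 3.178 V.
Then V_B = V_A × (R3‖R_L)/(R2 + R3‖R_L) = 3.178 × 1.150/2.950 = 1.24 V.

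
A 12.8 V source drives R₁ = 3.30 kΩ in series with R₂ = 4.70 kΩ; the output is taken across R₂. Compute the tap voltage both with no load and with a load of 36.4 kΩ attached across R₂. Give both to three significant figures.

Unloaded: 7.52 V; loaded: 7.14 V

Open-circuit: V = 12.8 × 4.70/(3.30 + 4.70) = 7.52 V.
With the load, R₂ becomes R₂‖R_L = 4.163 kΩ, so V = 12.8 × 4.163/7.463 = 7.14 V.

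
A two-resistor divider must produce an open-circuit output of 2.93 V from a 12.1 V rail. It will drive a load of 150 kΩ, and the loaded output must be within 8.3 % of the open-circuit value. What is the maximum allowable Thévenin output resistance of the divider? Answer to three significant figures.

Loading drop = R_th/(R_th + R_L) ≤ 0.0830, so R_th ≤ R_L · ε/(1−ε) = 150 kΩ × 0.0830/0.9170 = 13.6 kΩ.
(Any R1, R2 with R2/(R1+R2) = 0.242 and R1‖R2 ≤ 13.6 kΩ will meet the spec.)

R_th ≤ 13.6 kΩ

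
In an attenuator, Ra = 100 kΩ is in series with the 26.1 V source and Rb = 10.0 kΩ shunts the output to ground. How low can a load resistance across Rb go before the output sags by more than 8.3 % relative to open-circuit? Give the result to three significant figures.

R_L(min) ≈ 100 kΩ

Output resistance R_th = Ra‖Rb = (100 × 10.0)/110.0 = 9.091 kΩ.
The fractional drop is R_th/(R_th + R_L); requiring this ≤ 0.0830 gives R_L ≥ R_th(1/0.0830 − 1) = 9.091 × 11.05 = 100 kΩ.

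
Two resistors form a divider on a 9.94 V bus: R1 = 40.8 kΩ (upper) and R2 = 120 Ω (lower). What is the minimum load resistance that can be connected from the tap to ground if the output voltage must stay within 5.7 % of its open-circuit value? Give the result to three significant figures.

Output resistance R_th = R1‖R2 = (40800 × 120)/40920 = 119.6 Ω.
The fractional drop is R_th/(R_th + R_L); requiring this ≤ 0.0570 gives R_L ≥ R_th(1/0.0570 − 1) = 119.6 × 16.54 = 1.98 kΩ.

R_L(min) ≈ 1.98 kΩ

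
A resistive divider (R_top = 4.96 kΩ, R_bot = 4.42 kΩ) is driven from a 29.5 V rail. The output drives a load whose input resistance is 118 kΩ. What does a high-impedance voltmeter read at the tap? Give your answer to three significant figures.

V_out ≈ 13.6 V

The load sits in parallel with R_bot: R_bot‖R_L = (4.42 × 118) / (4.42 + 118) = 4.260 kΩ.
V_out = 29.5 × 4.260 / (4.96 + 4.260) = 29.5 × 4.260/9.220 = 13.6 V.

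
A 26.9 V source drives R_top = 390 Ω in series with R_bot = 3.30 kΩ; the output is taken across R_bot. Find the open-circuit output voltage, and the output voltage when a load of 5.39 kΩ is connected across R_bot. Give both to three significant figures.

Open-circuit: V = 26.9 × 3300/(390 + 3300) = 24.1 V.
With the load, R_bot becomes R_bot‖R_L = 2047 Ω, so V = 26.9 × 2047/2437 = 22.6 V.

Unloaded: 24.1 V; loaded: 22.6 V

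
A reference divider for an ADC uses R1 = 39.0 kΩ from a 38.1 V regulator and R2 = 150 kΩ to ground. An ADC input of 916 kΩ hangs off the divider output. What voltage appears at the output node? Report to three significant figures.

The load sits in parallel with R2: R2‖R_L = (150 × 916) / (150 + 916) = 128.9 kΩ.
V_out = 38.1 × 128.9 / (39.0 + 128.9) = 38.1 × 128.9/167.9 = 29.2 V.
(Unloaded it would have been 30.2 V.)

V_out ≈ 29.2 V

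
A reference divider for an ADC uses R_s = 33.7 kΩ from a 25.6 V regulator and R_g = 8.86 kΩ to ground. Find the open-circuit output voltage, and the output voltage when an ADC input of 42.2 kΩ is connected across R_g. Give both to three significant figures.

Unloaded: 5.33 V; loaded: 4.57 V

Open-circuit: V = 25.6 × 8.86/(33.7 + 8.86) = 5.33 V.
With the load, R_g becomes R_g‖R_L = 7.323 kΩ, so V = 25.6 × 7.323/41.02 = 4.57 V.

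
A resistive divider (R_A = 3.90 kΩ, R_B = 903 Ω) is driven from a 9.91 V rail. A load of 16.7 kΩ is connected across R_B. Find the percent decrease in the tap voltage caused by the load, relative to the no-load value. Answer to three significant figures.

The divider's output (Thévenin) resistance is R_A‖R_B = 733.2 Ω.
Fractional drop under load = R_th/(R_th + R_L) = 733.2 / (733.2 + 16700) = 0.04206.
So the output falls by 4.21 %.

4.21 %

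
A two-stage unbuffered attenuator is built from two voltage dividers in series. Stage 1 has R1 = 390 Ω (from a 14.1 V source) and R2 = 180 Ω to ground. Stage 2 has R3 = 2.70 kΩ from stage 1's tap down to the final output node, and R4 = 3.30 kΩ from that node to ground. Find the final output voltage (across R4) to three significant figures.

V_out ≈ 2.40 V

Stage 2 presents R3+R4 = 6000 Ω as a load on stage 1's tap.
Stage 1's lower leg becomes R2‖(R3+R4) = 174.8 Ω, so V_mid = 14.1 × 174.8/564.8 = 4.363 V.
Stage 2 is itself unloaded: V_out = V_mid × R4/(R3+R4) = 4.363 × 3300/6000 = 2.40 V.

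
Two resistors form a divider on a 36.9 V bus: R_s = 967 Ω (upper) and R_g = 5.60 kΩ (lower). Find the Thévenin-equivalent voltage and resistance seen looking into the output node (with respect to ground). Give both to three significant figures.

V_th is the open-circuit tap voltage: 36.9 × 5600/(967 + 5600) = 31.5 V.
With the supply zeroed, R_s and R_g appear in parallel from the tap: R_th = R_s‖R_g = (967 × 5600)/6567 = 825 Ω.

V_th = 31.5 V, R_th = 825 Ω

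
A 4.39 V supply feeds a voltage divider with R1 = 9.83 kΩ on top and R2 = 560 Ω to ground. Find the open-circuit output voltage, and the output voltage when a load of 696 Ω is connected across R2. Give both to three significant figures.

Unloaded: 0.237 V; loaded: 0.134 V

Open-circuit: V = 4.39 × 560/(9830 + 560) = 0.237 V.
With the load, R2 becomes R2‖R_L = 310.3 Ω, so V = 4.39 × 310.3/10140 = 0.134 V.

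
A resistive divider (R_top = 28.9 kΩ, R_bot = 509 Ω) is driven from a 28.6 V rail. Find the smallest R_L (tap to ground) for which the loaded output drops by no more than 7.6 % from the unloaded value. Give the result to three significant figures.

Output resistance R_th = R_top‖R_bot = (28900 × 509)/29410 = 500.2 Ω.
The fractional drop is R_th/(R_th + R_L); requiring this ≤ 0.0760 gives R_L ≥ R_th(1/0.0760 − 1) = 500.2 × 12.16 = 6.08 kΩ.

R_L(min) ≈ 6.08 kΩ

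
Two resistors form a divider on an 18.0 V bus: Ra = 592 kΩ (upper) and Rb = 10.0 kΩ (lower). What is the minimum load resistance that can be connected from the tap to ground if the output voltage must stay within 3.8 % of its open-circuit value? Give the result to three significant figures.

Output resistance R_th = Ra‖Rb = (592 × 10.0)/602.0 = 9.834 kΩ.
The fractional drop is R_th/(R_th + R_L); requiring this ≤ 0.0380 gives R_L ≥ R_th(1/0.0380 − 1) = 9.834 × 25.32 = 249 kΩ.

R_L(min) ≈ 249 kΩ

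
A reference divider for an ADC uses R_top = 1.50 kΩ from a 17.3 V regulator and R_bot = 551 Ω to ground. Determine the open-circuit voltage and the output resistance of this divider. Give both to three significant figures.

V_th is the open-circuit tap voltage: 17.3 × 551/(1500 + 551) = 4.65 V.
With the supply zeroed, R_top and R_bot appear in parallel from the tap: R_th = R_top‖R_bot = (1500 × 551)/2051 = 403 Ω.

V_th = 4.65 V, R_th = 403 Ω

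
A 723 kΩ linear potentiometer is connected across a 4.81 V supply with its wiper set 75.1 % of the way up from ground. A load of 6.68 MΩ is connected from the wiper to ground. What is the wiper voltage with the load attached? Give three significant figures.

V ≈ 3.54 V

The wiper splits the pot into (1−α)R = 180.0 kΩ above and αR = 543.0 kΩ below.
Lower section ‖ load = 502.2 kΩ.
V_wiper = 4.81 × 502.2/(180.0 + 502.2) = 3.54 V.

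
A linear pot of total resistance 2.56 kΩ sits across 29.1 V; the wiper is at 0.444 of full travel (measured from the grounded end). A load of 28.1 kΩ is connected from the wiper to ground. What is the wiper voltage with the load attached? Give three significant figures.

The wiper splits the pot into (1−α)R = 1.423 kΩ above and αR = 1.137 kΩ below.
Lower section ‖ load = 1.092 kΩ.
V_wiper = 29.1 × 1.092/(1.423 + 1.092) = 12.6 V.

V ≈ 12.6 V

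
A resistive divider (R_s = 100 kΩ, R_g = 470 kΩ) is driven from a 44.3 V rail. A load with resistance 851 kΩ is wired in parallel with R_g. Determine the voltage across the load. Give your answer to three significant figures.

V_out ≈ 33.3 V

The load sits in parallel with R_g: R_g‖R_L = (470 × 851) / (470 + 851) = 302.8 kΩ.
V_out = 44.3 × 302.8 / (100 + 302.8) = 44.3 × 302.8/402.8 = 33.3 V.
(Unloaded it would have been 36.5 V.)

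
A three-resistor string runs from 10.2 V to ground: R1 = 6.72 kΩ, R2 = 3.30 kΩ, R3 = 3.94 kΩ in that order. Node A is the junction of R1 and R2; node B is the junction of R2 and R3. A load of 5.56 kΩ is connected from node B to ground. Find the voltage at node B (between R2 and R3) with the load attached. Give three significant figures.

At node B, R3 is in parallel with the load: R3‖R_L = 2.306 kΩ.
Below node A the resistance is R2 + (R3‖R_L) = 5.606 kΩ, so V_A = 10.2 × 5.606/12.33 = 4.639 V.
Then V_B = V_A × (R3‖R_L)/(R2 + R3‖R_L) = 4.639 × 2.306/5.606 = 1.91 V.

V ≈ 1.91 V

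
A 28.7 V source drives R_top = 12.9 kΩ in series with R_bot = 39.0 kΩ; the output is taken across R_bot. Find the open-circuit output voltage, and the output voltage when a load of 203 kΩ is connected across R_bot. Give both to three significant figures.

Open-circuit: V = 28.7 × 39.0/(12.9 + 39.0) = 21.6 V.
With the load, R_bot becomes R_bot‖R_L = 32.71 kΩ, so V = 28.7 × 32.71/45.61 = 20.6 V.

Unloaded: 21.6 V; loaded: 20.6 V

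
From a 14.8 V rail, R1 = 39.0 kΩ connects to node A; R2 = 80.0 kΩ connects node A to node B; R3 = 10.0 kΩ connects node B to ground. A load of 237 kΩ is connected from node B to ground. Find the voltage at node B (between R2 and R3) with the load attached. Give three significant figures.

V ≈ 1.10 V

At node B, R3 is in parallel with the load: R3‖R_L = 9.595 kΩ.
Below node A the resistance is R2 + (R3‖R_L) = 89.60 kΩ, so V_A = 14.8 × 89.60/128.6 = 10.31 V.
Then V_B = V_A × (R3‖R_L)/(R2 + R3‖R_L) = 10.31 × 9.595/89.60 = 1.10 V.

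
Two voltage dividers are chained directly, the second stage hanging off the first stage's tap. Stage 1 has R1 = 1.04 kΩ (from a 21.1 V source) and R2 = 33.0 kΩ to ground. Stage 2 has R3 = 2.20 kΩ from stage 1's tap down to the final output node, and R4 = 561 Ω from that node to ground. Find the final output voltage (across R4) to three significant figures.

Stage 2 presents R3+R4 = 2761 Ω as a load on stage 1's tap.
Stage 1's lower leg becomes R2‖(R3+R4) = 2548 Ω, so V_mid = 21.1 × 2548/3588 = 14.98 V.
Stage 2 is itself unloaded: V_out = V_mid × R4/(R3+R4) = 14.98 × 561/2761 = 3.04 V.

V_out ≈ 3.04 V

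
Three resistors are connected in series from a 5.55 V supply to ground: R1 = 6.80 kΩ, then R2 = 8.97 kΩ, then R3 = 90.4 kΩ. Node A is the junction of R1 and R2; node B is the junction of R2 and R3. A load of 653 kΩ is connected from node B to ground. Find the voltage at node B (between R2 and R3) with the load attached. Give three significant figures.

V ≈ 4.63 V

At node B, R3 is in parallel with the load: R3‖R_L = 79.41 kΩ.
Below node A the resistance is R2 + (R3‖R_L) = 88.38 kΩ, so V_A = 5.55 × 88.38/95.18 = 5.153 V.
Then V_B = V_A × (R3‖R_L)/(R2 + R3‖R_L) = 5.153 × 79.41/88.38 = 4.63 V.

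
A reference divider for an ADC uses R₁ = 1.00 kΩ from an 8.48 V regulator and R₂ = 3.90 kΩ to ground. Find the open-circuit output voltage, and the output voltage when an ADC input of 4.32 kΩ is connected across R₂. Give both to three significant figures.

Unloaded: 6.75 V; loaded: 5.70 V

Open-circuit: V = 8.48 × 3.90/(1.00 + 3.90) = 6.75 V.
With the load, R₂ becomes R₂‖R_L = 2.050 kΩ, so V = 8.48 × 2.050/3.050 = 5.70 V.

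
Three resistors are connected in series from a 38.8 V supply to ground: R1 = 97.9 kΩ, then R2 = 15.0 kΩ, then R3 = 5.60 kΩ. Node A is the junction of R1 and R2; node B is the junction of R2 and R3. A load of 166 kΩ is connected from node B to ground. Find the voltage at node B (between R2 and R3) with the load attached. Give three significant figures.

At node B, R3 is in parallel with the load: R3‖R_L = 5.417 kΩ.
Below node A the resistance is R2 + (R3‖R_L) = 20.42 kΩ, so V_A = 38.8 × 20.42/118.3 = 6.695 V.
Then V_B = V_A × (R3‖R_L)/(R2 + R3‖R_L) = 6.695 × 5.417/20.42 = 1.78 V.

V ≈ 1.78 V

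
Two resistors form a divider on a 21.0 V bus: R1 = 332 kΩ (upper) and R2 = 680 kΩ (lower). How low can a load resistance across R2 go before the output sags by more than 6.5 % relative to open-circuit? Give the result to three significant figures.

Output resistance R_th = R1‖R2 = (332 × 680)/1012 = 223.1 kΩ.
The fractional drop is R_th/(R_th + R_L); requiring this ≤ 0.0650 gives R_L ≥ R_th(1/0.0650 − 1) = 223.1 × 14.38 = 3.21 MΩ.

R_L(min) ≈ 3.21 MΩ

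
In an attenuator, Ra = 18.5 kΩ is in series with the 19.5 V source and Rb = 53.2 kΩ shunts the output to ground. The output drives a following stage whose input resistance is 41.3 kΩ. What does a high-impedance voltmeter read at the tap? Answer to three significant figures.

V_out ≈ 10.9 V

The load sits in parallel with Rb: Rb‖R_L = (53.2 × 41.3) / (53.2 + 41.3) = 23.25 kΩ.
V_out = 19.5 × 23.25 / (18.5 + 23.25) = 19.5 × 23.25/41.75 = 10.9 V.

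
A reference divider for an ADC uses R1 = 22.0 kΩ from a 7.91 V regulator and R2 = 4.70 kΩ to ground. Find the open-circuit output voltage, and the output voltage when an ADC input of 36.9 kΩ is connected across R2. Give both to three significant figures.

Unloaded: 1.39 V; loaded: 1.26 V

Open-circuit: V = 7.91 × 4.70/(22.0 + 4.70) = 1.39 V.
With the load, R2 becomes R2‖R_L = 4.169 kΩ, so V = 7.91 × 4.169/26.17 = 1.26 V.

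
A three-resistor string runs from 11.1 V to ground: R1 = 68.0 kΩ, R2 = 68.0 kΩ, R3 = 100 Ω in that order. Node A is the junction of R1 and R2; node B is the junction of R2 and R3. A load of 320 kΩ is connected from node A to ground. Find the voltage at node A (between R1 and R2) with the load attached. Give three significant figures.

Below node A the series string R2+R3 = 68100 Ω sits in parallel with the 320000 Ω load: 56150 Ω.
V_A = 11.1 × 56150/(68000 + 56150) = 5.02 V.

V ≈ 5.02 V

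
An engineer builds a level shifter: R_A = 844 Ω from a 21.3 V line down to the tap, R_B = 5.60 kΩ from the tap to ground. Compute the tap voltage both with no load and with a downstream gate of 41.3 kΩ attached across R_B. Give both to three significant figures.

Open-circuit: V = 21.3 × 5600/(844 + 5600) = 18.5 V.
With the load, R_B becomes R_B‖R_L = 4931 Ω, so V = 21.3 × 4931/5775 = 18.2 V.

Unloaded: 18.5 V; loaded: 18.2 V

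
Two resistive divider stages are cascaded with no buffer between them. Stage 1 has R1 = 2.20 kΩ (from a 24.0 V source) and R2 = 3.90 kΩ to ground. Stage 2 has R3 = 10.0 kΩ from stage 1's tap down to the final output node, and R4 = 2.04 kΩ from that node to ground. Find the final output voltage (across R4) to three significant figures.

Stage 2 presents R3+R4 = 12.04 kΩ as a load on stage 1's tap.
Stage 1's lower leg becomes R2‖(R3+R4) = 2.946 kΩ, so V_mid = 24.0 × 2.946/5.146 = 13.74 V.
Stage 2 is itself unloaded: V_out = V_mid × R4/(R3+R4) = 13.74 × 2.04/12.04 = 2.33 V.

V_out ≈ 2.33 V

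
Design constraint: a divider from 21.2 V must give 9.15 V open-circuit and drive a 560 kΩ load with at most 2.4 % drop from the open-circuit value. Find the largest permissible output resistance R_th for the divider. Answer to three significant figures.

R_th ≤ 13.8 kΩ

Loading drop = R_th/(R_th + R_L) ≤ 0.0240, so R_th ≤ R_L · ε/(1−ε) = 560 kΩ × 0.0240/0.9760 = 13.8 kΩ.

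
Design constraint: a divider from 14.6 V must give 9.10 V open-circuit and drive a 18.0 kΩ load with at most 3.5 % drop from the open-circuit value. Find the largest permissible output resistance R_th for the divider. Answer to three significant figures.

R_th ≤ 653 Ω

Loading drop = R_th/(R_th + R_L) ≤ 0.0350, so R_th ≤ R_L · ε/(1−ε) = 18.0 kΩ × 0.0350/0.9650 = 653 Ω.
(Any R1, R2 with R2/(R1+R2) = 0.623 and R1‖R2 ≤ 653 Ω will meet the spec.)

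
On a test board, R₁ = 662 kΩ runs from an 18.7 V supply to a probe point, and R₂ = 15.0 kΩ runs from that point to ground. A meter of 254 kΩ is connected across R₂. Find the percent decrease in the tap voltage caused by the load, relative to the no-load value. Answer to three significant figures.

5.46 %

The divider's output (Thévenin) resistance is R₁‖R₂ = 14.67 kΩ.
Fractional drop under load = R_th/(R_th + R_L) = 14.67 / (14.67 + 254) = 0.05459.
So the output falls by 5.46 %.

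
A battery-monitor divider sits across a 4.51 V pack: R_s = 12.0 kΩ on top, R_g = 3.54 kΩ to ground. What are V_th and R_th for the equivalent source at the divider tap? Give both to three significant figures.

V_th is the open-circuit tap voltage: 4.51 × 3.54/(12.0 + 3.54) = 1.03 V.
With the supply zeroed, R_s and R_g appear in parallel from the tap: R_th = R_s‖R_g = (12.0 × 3.54)/15.54 = 2.73 kΩ.

V_th = 1.03 V, R_th = 2.73 kΩ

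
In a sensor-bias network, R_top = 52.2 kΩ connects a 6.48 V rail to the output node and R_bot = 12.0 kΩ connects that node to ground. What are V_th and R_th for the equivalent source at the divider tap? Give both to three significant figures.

V_th is the open-circuit tap voltage: 6.48 × 12.0/(52.2 + 12.0) = 1.21 V.
With the supply zeroed, R_top and R_bot appear in parallel from the tap: R_th = R_top‖R_bot = (52.2 × 12.0)/64.20 = 9.76 kΩ.

V_th = 1.21 V, R_th = 9.76 kΩ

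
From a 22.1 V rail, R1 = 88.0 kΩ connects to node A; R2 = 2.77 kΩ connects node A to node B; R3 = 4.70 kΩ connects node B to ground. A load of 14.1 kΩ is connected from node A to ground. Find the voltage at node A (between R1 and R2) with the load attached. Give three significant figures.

Below node A the series string R2+R3 = 7.470 kΩ sits in parallel with the 14.1 kΩ load: 4.883 kΩ.
V_A = 22.1 × 4.883/(88.0 + 4.883) = 1.16 V.

V ≈ 1.16 V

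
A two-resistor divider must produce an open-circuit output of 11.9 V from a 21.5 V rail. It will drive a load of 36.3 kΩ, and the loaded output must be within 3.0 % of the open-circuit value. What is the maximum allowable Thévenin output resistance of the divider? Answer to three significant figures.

Loading drop = R_th/(R_th + R_L) ≤ 0.0300, so R_th ≤ R_L · ε/(1−ε) = 36.3 kΩ × 0.0300/0.9700 = 1.12 kΩ.
(Any R1, R2 with R2/(R1+R2) = 0.553 and R1‖R2 ≤ 1.12 kΩ will meet the spec.)

R_th ≤ 1.12 kΩ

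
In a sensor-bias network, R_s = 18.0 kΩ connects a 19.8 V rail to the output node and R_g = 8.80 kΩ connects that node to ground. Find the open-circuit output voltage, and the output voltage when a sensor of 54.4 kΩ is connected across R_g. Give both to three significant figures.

Open-circuit: V = 19.8 × 8.80/(18.0 + 8.80) = 6.50 V.
With the load, R_g becomes R_g‖R_L = 7.575 kΩ, so V = 19.8 × 7.575/25.57 = 5.86 V.

Unloaded: 6.50 V; loaded: 5.86 V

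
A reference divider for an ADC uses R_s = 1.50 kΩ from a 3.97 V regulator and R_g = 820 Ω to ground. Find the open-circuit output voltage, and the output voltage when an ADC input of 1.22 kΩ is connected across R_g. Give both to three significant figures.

Unloaded: 1.40 V; loaded: 0.978 V

Open-circuit: V = 3.97 × 820/(1500 + 820) = 1.40 V.
With the load, R_g becomes R_g‖R_L = 490.4 Ω, so V = 3.97 × 490.4/1990 = 0.978 V.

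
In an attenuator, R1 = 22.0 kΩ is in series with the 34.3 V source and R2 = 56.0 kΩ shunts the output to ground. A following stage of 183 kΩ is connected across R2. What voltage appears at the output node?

The load sits in parallel with R2: R2‖R_L = (56.0 × 183) / (56.0 + 183) = 42.88 kΩ.
V_out = 34.3 × 42.88 / (22.0 + 42.88) = 34.3 × 42.88/64.88 = 22.7 V.
(Unloaded it would have been 24.6 V.)

V_out ≈ 22.7 V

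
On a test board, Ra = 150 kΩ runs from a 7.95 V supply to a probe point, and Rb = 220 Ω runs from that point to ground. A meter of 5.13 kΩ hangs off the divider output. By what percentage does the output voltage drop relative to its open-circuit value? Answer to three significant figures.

The divider's output (Thévenin) resistance is Ra‖Rb = 219.7 Ω.
Fractional drop under load = R_th/(R_th + R_L) = 219.7 / (219.7 + 5130) = 0.04106.
So the output falls by 4.11 %.

4.11 %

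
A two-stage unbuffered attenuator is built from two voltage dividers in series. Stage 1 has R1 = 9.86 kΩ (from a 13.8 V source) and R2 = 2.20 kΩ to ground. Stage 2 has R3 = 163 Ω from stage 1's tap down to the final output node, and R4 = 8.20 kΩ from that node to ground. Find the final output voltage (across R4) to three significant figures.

Stage 2 presents R3+R4 = 8363 Ω as a load on stage 1's tap.
Stage 1's lower leg becomes R2‖(R3+R4) = 1742 Ω, so V_mid = 13.8 × 1742/11600 = 2.072 V.
Stage 2 is itself unloaded: V_out = V_mid × R4/(R3+R4) = 2.072 × 8200/8363 = 2.03 V.

V_out ≈ 2.03 V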